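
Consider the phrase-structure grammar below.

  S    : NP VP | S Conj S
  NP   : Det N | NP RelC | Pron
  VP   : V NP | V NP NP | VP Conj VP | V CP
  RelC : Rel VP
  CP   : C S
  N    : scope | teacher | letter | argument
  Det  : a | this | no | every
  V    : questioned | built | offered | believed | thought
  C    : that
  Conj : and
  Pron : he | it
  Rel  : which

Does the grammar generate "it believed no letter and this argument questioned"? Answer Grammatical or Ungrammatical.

Ungrammatical

For S → NP VP, the only prefix that parses as NP is 'it', but the remainder 'believed no letter and this argument questioned' is not a VP under these rules. The alternative S rule S → S Conj S likewise has no satisfying split.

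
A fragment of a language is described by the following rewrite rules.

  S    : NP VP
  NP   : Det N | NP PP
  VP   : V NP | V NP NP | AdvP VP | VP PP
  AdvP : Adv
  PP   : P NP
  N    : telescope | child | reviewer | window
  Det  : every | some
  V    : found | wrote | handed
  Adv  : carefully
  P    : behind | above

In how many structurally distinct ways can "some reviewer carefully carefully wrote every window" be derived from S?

1

[S [NP [Det some] [N reviewer]] [VP [AdvP [Adv carefully]] [VP [AdvP [Adv carefully]] [VP [V wrote] [NP [Det every] [N window]]]]]]
No rule offers an alternative attachment or grouping for any span, so this is the only derivation.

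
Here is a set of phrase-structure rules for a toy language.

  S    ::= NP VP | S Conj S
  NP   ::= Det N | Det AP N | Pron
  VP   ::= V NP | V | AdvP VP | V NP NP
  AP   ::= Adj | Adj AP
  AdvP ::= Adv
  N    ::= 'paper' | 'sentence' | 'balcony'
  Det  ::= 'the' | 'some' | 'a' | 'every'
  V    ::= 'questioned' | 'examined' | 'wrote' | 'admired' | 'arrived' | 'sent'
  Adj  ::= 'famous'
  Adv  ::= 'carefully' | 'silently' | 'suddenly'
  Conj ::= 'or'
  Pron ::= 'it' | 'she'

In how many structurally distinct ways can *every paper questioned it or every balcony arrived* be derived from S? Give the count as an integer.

1

[S [S [NP [Det every] [N paper]] [VP [V questioned] [NP [Pron it]]]] [Conj or] [S [NP [Det every] [N balcony]] [VP [V arrived]]]]
No rule offers an alternative attachment or grouping for any span, so this is the only derivation.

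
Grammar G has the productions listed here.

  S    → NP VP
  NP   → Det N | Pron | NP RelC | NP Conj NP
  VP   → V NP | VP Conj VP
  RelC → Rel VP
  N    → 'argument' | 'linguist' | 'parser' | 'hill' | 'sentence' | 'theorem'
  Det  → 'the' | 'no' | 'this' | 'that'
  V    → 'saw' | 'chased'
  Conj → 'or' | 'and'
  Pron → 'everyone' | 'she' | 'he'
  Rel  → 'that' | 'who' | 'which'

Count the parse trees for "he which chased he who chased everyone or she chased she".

5

Two of the 5 distinct bracketings:
[S [NP [NP [Pron he]] [RelC [Rel which] [VP [V chased] [NP [NP [Pron he]] [RelC [Rel who] [VP [V chased] [NP [NP [Pron everyone]] [Conj or] [NP [Pron she]]]]]]]]] [VP [V chased] [NP [Pron she]]]]
[S [NP [NP [Pron he]] [RelC [Rel which] [VP [V chased] [NP [NP [NP [Pron he]] [RelC [Rel who] [VP [V chased] [NP [Pron everyone]]]]] [Conj or] [NP [Pron she]]]]]] [VP [V chased] [NP [Pron she]]]]
The trees differ in how a recursive rule is bracketed over the same span.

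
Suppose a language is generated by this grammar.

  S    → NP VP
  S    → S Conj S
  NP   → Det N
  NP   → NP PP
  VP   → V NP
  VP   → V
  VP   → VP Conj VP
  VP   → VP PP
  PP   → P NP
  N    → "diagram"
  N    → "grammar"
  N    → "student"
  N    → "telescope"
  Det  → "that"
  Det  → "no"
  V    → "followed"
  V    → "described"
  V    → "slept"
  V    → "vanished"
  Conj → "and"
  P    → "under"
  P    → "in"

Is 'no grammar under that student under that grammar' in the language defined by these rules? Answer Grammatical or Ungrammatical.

For S → NP VP, every NP-prefix leaves a non-VP remainder: after 'no grammar' the remainder is not a VP; after 'no grammar under that student' the remainder is not a VP. The alternative S rule S → S Conj S likewise has no satisfying split.

Ungrammatical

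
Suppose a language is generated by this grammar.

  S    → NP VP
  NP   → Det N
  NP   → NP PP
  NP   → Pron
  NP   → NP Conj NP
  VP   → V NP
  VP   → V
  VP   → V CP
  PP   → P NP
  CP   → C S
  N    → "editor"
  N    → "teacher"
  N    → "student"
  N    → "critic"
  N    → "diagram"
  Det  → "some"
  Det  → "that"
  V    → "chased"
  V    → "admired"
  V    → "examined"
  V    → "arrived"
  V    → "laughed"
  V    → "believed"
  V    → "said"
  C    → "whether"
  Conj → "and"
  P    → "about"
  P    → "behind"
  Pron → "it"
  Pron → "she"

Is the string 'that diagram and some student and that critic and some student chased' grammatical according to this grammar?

Grammatical

[S [NP [NP [Det that] [N diagram]] [Conj and] [NP [NP [Det some] [N student]] [Conj and] [NP [NP [Det that] [N critic]] [Conj and] [NP [Det some] [N student]]]]] [VP [V chased]]]
Every word is introduced by a lexical rule and the phrasal rules combine the resulting categories into a single S.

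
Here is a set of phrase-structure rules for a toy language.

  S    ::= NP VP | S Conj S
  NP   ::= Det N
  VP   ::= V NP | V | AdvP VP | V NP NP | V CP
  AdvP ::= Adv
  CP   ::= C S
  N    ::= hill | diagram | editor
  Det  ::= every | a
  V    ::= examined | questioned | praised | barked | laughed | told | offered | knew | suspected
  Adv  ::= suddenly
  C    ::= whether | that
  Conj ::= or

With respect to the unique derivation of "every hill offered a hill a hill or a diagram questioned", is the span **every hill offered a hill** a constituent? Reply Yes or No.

[S [S [NP [Det every] [N hill]] [VP [V offered] [NP [Det a] [N hill]] [NP [Det a] [N hill]]]] [Conj or] [S [NP [Det a] [N diagram]] [VP [V questioned]]]]
The smallest constituent containing 'every hill offered a hill' is the S spanning 'every hill offered a hill a hill'; no single node in the tree dominates exactly the given words.

No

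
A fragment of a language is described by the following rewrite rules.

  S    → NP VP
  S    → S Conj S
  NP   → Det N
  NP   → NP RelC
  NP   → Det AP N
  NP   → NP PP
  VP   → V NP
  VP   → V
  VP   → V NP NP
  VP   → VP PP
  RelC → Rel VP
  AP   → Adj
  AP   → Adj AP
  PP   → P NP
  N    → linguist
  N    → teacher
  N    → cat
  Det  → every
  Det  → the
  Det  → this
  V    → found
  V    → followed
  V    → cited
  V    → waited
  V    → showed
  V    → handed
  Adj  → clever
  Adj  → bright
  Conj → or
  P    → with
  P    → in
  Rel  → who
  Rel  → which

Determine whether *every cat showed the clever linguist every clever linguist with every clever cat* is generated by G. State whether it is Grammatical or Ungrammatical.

[S [NP [Det every] [N cat]] [VP [V showed] [NP [Det the] [AP [Adj clever]] [N linguist]] [NP [NP [Det every] [AP [Adj clever]] [N linguist]] [PP [P with] [NP [Det every] [AP [Adj clever]] [N cat]]]]]]
The bracketing above is licensed at every node by one of the given productions, with S at the root.

Grammatical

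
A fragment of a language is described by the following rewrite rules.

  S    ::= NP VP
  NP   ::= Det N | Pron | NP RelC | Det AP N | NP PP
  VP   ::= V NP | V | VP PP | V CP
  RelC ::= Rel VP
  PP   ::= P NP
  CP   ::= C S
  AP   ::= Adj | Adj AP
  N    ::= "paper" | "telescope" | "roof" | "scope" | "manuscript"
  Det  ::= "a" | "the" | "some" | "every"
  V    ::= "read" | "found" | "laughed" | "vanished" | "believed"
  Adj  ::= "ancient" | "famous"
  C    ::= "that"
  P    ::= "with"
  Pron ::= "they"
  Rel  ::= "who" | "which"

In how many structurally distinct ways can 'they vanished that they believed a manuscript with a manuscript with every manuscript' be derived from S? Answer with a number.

Two of the 9 distinct bracketings:
[S [NP [Pron they]] [VP [VP [V vanished] [CP [C that] [S [NP [Pron they]] [VP [V believed] [NP [Det a] [N manuscript]]]]]] [PP [P with] [NP [NP [Det a] [N manuscript]] [PP [P with] [NP [Det every] [N manuscript]]]]]]]
[S [NP [Pron they]] [VP [VP [VP [V vanished] [CP [C that] [S [NP [Pron they]] [VP [V believed] [NP [Det a] [N manuscript]]]]]] [PP [P with] [NP [Det a] [N manuscript]]]] [PP [P with] [NP [Det every] [N manuscript]]]]]
The difference turns on whether NP → NP PP is used at the relevant span, versus an alternative expansion of NP.

9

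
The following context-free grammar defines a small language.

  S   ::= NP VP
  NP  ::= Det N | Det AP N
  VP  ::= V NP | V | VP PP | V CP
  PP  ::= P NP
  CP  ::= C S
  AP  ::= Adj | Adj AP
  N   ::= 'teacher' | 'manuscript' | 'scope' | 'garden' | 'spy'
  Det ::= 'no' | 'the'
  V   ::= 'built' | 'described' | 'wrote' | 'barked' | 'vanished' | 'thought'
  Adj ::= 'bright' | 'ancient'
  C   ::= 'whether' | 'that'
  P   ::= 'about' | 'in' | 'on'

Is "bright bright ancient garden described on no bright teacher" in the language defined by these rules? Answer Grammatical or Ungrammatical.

For S → NP VP, no prefix of the string parses as an NP.

Ungrammatical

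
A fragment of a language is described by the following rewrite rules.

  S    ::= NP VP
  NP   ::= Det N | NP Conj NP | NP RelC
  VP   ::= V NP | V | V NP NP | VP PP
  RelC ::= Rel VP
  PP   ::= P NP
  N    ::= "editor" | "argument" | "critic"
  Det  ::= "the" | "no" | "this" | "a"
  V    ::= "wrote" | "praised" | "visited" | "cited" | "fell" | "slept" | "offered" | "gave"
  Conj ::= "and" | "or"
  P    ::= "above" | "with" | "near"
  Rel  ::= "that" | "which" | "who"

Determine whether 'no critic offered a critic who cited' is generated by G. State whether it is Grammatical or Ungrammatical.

[S [NP [Det no] [N critic]] [VP [V offered] [NP [NP [Det a] [N critic]] [RelC [Rel who] [VP [V cited]]]]]]
Every word is introduced by a lexical rule and the phrasal rules combine the resulting categories into a single S.

Grammatical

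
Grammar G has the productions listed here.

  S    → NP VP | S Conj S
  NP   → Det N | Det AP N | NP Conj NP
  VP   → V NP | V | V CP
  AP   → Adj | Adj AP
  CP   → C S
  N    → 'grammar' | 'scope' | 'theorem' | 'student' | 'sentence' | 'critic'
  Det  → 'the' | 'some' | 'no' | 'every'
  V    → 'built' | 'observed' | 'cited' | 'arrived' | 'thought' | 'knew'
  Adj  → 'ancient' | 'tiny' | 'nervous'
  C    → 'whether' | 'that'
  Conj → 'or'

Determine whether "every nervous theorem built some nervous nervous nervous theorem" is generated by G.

Grammatical

[S [NP [Det every] [AP [Adj nervous]] [N theorem]] [VP [V built] [NP [Det some] [AP [Adj nervous] [AP [Adj nervous] [AP [Adj nervous]]]] [N theorem]]]]
Each bracket corresponds to one application of a listed rule, so the string is derivable from S.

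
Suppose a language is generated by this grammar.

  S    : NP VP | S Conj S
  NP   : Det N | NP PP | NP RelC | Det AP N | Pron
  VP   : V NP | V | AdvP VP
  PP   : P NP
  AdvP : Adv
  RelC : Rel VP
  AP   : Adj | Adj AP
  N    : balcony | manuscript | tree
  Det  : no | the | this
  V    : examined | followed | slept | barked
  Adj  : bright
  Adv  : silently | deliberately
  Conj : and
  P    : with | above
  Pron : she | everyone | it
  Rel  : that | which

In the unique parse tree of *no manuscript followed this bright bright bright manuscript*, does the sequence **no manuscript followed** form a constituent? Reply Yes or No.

No

[S [NP [Det no] [N manuscript]] [VP [V followed] [NP [Det this] [AP [Adj bright] [AP [Adj bright] [AP [Adj bright]]]] [N manuscript]]]]
The smallest constituent containing 'no manuscript followed' is the S spanning 'no manuscript followed this bright bright bright manuscript'; no single node in the tree dominates exactly the given words.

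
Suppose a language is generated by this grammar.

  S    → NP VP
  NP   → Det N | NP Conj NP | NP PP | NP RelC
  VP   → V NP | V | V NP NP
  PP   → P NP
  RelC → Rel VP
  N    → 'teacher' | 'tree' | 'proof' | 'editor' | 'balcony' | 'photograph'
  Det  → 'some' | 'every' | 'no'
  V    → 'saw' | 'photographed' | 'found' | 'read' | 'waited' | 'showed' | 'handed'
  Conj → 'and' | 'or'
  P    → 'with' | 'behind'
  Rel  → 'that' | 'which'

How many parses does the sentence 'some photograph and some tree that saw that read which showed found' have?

4

Two of the 4 distinct bracketings:
[S [NP [NP [Det some] [N photograph]] [Conj and] [NP [NP [NP [NP [Det some] [N tree]] [RelC [Rel that] [VP [V saw]]]] [RelC [Rel that] [VP [V read]]]] [RelC [Rel which] [VP [V showed]]]]] [VP [V found]]]
[S [NP [NP [NP [Det some] [N photograph]] [Conj and] [NP [NP [NP [Det some] [N tree]] [RelC [Rel that] [VP [V saw]]]] [RelC [Rel that] [VP [V read]]]]] [RelC [Rel which] [VP [V showed]]]] [VP [V found]]]
The trees differ in how a recursive rule is bracketed over the same span.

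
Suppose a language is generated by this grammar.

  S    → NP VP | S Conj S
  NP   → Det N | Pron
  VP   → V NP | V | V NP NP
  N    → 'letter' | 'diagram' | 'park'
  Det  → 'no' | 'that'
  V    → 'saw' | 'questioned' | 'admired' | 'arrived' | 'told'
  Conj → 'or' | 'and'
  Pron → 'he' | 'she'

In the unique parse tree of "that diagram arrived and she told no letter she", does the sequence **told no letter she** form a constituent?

[S [S [NP [Det that] [N diagram]] [VP [V arrived]]] [Conj and] [S [NP [Pron she]] [VP [V told] [NP [Det no] [N letter]] [NP [Pron she]]]]]
The words 'told no letter she' are exhaustively dominated by a single VP node (built by VP → V NP NP), so they form a constituent.

Yes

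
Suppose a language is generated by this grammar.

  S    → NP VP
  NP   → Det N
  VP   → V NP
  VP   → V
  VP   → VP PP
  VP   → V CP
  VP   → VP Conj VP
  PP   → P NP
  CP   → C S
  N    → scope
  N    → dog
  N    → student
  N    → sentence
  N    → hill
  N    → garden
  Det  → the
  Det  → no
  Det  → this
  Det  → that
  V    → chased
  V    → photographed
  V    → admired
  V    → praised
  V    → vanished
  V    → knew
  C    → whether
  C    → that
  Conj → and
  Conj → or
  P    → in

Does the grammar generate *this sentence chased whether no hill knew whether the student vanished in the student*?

[S [NP [Det this] [N sentence]] [VP [VP [V chased] [CP [C whether] [S [NP [Det no] [N hill]] [VP [V knew] [CP [C whether] [S [NP [Det the] [N student]] [VP [V vanished]]]]]]]] [PP [P in] [NP [Det the] [N student]]]]]
Each bracket corresponds to one application of a listed rule, so the string is derivable from S.

Grammatical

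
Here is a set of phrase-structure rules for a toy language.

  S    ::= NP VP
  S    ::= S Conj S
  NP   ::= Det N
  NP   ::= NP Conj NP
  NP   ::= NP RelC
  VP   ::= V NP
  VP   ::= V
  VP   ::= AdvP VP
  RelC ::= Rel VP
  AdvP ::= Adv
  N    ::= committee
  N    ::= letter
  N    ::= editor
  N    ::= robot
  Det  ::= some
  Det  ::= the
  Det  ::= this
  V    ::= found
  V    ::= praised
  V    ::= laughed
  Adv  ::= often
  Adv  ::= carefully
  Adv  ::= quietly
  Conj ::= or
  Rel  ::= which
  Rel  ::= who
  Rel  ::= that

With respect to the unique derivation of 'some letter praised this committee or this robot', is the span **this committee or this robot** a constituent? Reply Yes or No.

Yes

[S [NP [Det some] [N letter]] [VP [V praised] [NP [NP [Det this] [N committee]] [Conj or] [NP [Det this] [N robot]]]]]
The words 'this committee or this robot' are exhaustively dominated by a single NP node (built by NP → NP Conj NP), so they form a constituent.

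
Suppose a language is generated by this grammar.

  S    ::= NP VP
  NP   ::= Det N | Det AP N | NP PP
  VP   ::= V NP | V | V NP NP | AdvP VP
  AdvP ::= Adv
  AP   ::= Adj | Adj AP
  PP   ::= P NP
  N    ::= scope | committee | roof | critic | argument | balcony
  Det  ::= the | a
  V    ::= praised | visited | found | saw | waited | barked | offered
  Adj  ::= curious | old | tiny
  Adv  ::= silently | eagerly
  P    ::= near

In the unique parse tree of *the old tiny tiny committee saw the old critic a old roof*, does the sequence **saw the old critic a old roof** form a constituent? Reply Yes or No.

[S [NP [Det the] [AP [Adj old] [AP [Adj tiny] [AP [Adj tiny]]]] [N committee]] [VP [V saw] [NP [Det the] [AP [Adj old]] [N critic]] [NP [Det a] [AP [Adj old]] [N roof]]]]
The words 'saw the old critic a old roof' are exhaustively dominated by a single VP node (built by VP → V NP NP), so they form a constituent.

Yes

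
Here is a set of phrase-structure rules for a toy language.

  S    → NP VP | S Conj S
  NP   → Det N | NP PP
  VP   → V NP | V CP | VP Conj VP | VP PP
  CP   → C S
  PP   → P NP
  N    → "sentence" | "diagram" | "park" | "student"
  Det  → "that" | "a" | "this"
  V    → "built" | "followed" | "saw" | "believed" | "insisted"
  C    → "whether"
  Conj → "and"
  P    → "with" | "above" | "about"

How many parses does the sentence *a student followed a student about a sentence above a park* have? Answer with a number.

Two of the 5 distinct bracketings:
[S [NP [Det a] [N student]] [VP [V followed] [NP [NP [Det a] [N student]] [PP [P about] [NP [NP [Det a] [N sentence]] [PP [P above] [NP [Det a] [N park]]]]]]]]
[S [NP [Det a] [N student]] [VP [V followed] [NP [NP [NP [Det a] [N student]] [PP [P about] [NP [Det a] [N sentence]]]] [PP [P above] [NP [Det a] [N park]]]]]]
The trees differ in how a recursive rule is bracketed over the same span.

5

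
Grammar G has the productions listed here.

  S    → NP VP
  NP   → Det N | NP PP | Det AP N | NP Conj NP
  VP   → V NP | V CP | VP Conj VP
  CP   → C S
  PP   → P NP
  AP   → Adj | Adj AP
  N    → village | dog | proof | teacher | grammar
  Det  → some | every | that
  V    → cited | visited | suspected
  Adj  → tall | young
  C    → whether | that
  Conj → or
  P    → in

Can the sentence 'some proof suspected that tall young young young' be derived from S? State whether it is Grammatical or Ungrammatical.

Ungrammatical

For S → NP VP, the only prefix that parses as NP is 'some proof', but the remainder 'suspected that tall young young young' is not a VP under these rules.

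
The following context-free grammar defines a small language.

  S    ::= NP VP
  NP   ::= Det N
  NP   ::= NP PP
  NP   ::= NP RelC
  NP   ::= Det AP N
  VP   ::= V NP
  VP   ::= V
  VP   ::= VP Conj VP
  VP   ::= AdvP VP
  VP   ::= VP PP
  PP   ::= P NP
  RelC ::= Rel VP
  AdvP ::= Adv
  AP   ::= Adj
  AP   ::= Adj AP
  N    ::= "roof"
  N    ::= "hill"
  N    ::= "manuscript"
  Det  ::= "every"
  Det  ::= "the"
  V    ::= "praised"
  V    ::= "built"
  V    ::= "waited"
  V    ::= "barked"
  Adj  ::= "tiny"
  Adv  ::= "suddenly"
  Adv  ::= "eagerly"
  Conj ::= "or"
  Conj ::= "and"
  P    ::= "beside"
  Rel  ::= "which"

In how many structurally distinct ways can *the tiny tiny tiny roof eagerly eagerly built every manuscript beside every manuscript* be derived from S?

Two of the 4 distinct bracketings:
[S [NP [Det the] [AP [Adj tiny] [AP [Adj tiny] [AP [Adj tiny]]]] [N roof]] [VP [AdvP [Adv eagerly]] [VP [AdvP [Adv eagerly]] [VP [V built] [NP [NP [Det every] [N manuscript]] [PP [P beside] [NP [Det every] [N manuscript]]]]]]]]
[S [NP [Det the] [AP [Adj tiny] [AP [Adj tiny] [AP [Adj tiny]]]] [N roof]] [VP [AdvP [Adv eagerly]] [VP [AdvP [Adv eagerly]] [VP [VP [V built] [NP [Det every] [N manuscript]]] [PP [P beside] [NP [Det every] [N manuscript]]]]]]]
The difference turns on whether NP → NP PP is used at the relevant span, versus an alternative expansion of NP.

4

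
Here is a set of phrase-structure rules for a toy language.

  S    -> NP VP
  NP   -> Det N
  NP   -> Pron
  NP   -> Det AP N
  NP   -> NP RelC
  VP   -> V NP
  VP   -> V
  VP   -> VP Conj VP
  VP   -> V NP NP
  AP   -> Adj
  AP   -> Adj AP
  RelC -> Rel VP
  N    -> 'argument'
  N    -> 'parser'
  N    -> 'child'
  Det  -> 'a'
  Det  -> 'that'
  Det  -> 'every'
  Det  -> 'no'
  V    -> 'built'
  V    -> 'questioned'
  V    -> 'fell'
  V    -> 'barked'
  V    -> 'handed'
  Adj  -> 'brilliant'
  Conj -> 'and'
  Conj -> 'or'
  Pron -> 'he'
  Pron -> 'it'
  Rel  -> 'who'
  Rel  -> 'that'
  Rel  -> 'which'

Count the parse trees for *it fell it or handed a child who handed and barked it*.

4

Two of the 4 distinct bracketings:
[S [NP [Pron it]] [VP [VP [V fell] [NP [Pron it]]] [Conj or] [VP [V handed] [NP [NP [Det a] [N child]] [RelC [Rel who] [VP [VP [V handed]] [Conj and] [VP [V barked] [NP [Pron it]]]]]]]]]
[S [NP [Pron it]] [VP [VP [V fell] [NP [Pron it]]] [Conj or] [VP [VP [V handed] [NP [NP [Det a] [N child]] [RelC [Rel who] [VP [V handed]]]]] [Conj and] [VP [V barked] [NP [Pron it]]]]]]
The trees differ in how a recursive rule is bracketed over the same span.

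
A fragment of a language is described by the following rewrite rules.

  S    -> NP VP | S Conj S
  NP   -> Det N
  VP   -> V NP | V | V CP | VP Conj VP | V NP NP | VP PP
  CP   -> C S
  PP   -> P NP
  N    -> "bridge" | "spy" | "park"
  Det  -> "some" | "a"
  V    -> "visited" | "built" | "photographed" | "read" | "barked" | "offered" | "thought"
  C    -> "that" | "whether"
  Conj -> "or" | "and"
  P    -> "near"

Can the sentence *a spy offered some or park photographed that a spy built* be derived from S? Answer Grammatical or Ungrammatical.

Ungrammatical

A Det word can never sit immediately before a Conj word in any string this grammar generates, so the substring 'some or' rules out a derivation.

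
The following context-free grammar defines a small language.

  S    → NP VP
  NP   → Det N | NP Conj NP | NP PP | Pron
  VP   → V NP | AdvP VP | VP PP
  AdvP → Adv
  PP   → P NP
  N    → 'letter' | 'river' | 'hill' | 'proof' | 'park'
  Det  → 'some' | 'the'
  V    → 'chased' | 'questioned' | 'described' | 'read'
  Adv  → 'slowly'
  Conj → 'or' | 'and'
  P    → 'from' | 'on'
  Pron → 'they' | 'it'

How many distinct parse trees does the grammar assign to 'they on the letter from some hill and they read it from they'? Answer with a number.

Two of the 10 distinct bracketings:
[S [NP [NP [NP [Pron they]] [PP [P on] [NP [NP [Det the] [N letter]] [PP [P from] [NP [Det some] [N hill]]]]]] [Conj and] [NP [Pron they]]] [VP [V read] [NP [NP [Pron it]] [PP [P from] [NP [Pron they]]]]]]
[S [NP [NP [NP [Pron they]] [PP [P on] [NP [NP [Det the] [N letter]] [PP [P from] [NP [Det some] [N hill]]]]]] [Conj and] [NP [Pron they]]] [VP [VP [V read] [NP [Pron it]]] [PP [P from] [NP [Pron they]]]]]
The difference turns on whether VP → VP PP is used at the relevant span, versus an alternative expansion of VP.

10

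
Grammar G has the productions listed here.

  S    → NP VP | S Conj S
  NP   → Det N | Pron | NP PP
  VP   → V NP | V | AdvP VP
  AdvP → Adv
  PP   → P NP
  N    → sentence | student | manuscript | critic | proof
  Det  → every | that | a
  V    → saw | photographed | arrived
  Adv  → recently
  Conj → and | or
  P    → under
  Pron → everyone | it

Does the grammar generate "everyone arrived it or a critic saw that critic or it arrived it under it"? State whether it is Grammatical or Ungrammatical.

Grammatical

S
  S
    NP
      Pron: everyone
    VP
      V: arrived
      NP
        Pron: it
  Conj: or
  S
    S
      NP
        Det: a
        N: critic
      VP
        V: saw
        NP
          Det: that
          N: critic
    Conj: or
    S
      NP
        Pron: it
      VP
        V: arrived
        NP
          NP
            Pron: it
          PP
            P: under
            NP
              Pron: it
The bracketing above is licensed at every node by one of the given productions, with S at the root.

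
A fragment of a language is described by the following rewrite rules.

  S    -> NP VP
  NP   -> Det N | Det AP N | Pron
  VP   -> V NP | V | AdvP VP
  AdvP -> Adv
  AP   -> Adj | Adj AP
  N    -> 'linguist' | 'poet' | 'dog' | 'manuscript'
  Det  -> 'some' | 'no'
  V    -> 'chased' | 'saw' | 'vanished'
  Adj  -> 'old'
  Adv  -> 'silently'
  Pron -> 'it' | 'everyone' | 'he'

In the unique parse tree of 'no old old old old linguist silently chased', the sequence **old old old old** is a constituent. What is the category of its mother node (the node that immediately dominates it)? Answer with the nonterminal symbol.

NP

[S [NP [Det no] [AP [Adj old] [AP [Adj old] [AP [Adj old] [AP [Adj old]]]]] [N linguist]] [VP [AdvP [Adv silently]] [VP [V chased]]]]
The span 'old old old old' is the AP node built by AP → Adj AP.
Its mother is the NP built by NP → Det AP N.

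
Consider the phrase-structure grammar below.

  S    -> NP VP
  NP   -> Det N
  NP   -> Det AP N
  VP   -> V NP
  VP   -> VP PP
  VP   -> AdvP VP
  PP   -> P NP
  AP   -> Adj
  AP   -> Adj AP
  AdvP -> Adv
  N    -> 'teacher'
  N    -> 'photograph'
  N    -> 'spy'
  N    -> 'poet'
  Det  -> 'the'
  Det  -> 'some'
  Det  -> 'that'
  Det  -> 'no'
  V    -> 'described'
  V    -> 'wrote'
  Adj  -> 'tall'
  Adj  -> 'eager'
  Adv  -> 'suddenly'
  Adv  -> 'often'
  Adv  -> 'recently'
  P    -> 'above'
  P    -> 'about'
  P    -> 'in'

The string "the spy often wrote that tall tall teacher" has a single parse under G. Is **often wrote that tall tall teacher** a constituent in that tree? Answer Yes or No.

[S [NP [Det the] [N spy]] [VP [AdvP [Adv often]] [VP [V wrote] [NP [Det that] [AP [Adj tall] [AP [Adj tall]]] [N teacher]]]]]
The words 'often wrote that tall tall teacher' are exhaustively dominated by a single VP node (built by VP → AdvP VP), so they form a constituent.

Yes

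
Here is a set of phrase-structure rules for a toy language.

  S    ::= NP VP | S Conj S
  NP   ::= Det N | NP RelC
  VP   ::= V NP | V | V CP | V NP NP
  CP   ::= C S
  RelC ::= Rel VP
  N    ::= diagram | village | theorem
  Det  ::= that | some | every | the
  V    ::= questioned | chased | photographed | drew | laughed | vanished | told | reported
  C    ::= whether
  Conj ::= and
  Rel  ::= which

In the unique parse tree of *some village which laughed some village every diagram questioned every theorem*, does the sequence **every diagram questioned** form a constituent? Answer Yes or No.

[S [NP [NP [Det some] [N village]] [RelC [Rel which] [VP [V laughed] [NP [Det some] [N village]] [NP [Det every] [N diagram]]]]] [VP [V questioned] [NP [Det every] [N theorem]]]]
The smallest constituent containing 'every diagram questioned' is the S spanning 'some village which laughed some village every diagram questioned every theorem'; no single node in the tree dominates exactly the given words.

No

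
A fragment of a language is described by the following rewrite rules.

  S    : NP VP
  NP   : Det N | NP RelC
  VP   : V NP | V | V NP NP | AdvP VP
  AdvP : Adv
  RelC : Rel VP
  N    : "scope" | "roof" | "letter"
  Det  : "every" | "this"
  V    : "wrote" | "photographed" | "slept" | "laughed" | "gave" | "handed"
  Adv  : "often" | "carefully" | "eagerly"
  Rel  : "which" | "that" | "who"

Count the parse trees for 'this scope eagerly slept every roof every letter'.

[S [NP [Det this] [N scope]] [VP [AdvP [Adv eagerly]] [VP [V slept] [NP [Det every] [N roof]] [NP [Det every] [N letter]]]]]
No rule offers an alternative attachment or grouping for any span, so this is the only derivation.

1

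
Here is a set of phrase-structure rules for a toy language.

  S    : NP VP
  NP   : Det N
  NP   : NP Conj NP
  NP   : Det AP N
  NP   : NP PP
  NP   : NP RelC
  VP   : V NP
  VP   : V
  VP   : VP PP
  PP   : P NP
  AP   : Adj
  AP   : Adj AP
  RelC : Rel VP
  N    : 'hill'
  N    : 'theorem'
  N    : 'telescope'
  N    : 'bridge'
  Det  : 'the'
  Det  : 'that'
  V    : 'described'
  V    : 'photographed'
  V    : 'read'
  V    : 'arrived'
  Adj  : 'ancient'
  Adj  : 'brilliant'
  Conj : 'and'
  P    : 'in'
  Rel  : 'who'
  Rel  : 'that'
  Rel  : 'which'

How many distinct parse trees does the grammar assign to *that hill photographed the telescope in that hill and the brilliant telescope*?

3

Two of the 3 distinct bracketings:
[S [NP [Det that] [N hill]] [VP [V photographed] [NP [NP [NP [Det the] [N telescope]] [PP [P in] [NP [Det that] [N hill]]]] [Conj and] [NP [Det the] [AP [Adj brilliant]] [N telescope]]]]]
[S [NP [Det that] [N hill]] [VP [V photographed] [NP [NP [Det the] [N telescope]] [PP [P in] [NP [NP [Det that] [N hill]] [Conj and] [NP [Det the] [AP [Adj brilliant]] [N telescope]]]]]]]
The trees differ in how a recursive rule is bracketed over the same span.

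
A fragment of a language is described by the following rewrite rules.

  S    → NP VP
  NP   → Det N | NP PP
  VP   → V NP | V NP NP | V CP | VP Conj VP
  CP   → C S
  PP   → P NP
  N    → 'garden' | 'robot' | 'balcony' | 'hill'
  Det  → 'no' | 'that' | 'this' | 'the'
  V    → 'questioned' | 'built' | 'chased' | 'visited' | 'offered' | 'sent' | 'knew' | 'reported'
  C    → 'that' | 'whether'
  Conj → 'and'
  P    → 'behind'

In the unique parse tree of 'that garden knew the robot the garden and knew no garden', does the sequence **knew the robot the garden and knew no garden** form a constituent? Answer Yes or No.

[S [NP [Det that] [N garden]] [VP [VP [V knew] [NP [Det the] [N robot]] [NP [Det the] [N garden]]] [Conj and] [VP [V knew] [NP [Det no] [N garden]]]]]
The words 'knew the robot the garden and knew no garden' are exhaustively dominated by a single VP node (built by VP → VP Conj VP), so they form a constituent.

Yes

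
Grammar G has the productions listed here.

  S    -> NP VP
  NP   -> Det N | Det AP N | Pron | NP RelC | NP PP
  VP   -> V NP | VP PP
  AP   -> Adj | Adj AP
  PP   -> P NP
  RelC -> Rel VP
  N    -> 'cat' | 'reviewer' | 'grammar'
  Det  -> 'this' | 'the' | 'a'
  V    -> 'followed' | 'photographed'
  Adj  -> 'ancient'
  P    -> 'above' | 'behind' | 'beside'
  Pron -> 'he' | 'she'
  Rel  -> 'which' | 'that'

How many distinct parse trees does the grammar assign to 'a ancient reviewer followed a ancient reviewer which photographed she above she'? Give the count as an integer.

4

Two of the 4 distinct bracketings:
[S [NP [Det a] [AP [Adj ancient]] [N reviewer]] [VP [V followed] [NP [NP [Det a] [AP [Adj ancient]] [N reviewer]] [RelC [Rel which] [VP [V photographed] [NP [NP [Pron she]] [PP [P above] [NP [Pron she]]]]]]]]]
[S [NP [Det a] [AP [Adj ancient]] [N reviewer]] [VP [V followed] [NP [NP [Det a] [AP [Adj ancient]] [N reviewer]] [RelC [Rel which] [VP [VP [V photographed] [NP [Pron she]]] [PP [P above] [NP [Pron she]]]]]]]]
The difference turns on whether NP → NP PP is used at the relevant span, versus an alternative expansion of NP.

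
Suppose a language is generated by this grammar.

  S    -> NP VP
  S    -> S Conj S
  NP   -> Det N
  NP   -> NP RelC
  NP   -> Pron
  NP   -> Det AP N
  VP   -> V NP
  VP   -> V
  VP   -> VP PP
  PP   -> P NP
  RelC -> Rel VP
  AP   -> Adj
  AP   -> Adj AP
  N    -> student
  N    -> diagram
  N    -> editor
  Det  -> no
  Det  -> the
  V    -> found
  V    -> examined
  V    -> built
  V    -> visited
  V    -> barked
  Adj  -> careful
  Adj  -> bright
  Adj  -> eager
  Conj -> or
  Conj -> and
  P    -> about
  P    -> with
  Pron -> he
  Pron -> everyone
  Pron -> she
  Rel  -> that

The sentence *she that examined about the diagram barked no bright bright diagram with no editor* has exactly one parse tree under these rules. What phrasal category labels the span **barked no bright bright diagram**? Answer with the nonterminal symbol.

VP

[S [NP [NP [Pron she]] [RelC [Rel that] [VP [VP [V examined]] [PP [P about] [NP [Det the] [N diagram]]]]]] [VP [VP [V barked] [NP [Det no] [AP [Adj bright] [AP [Adj bright]]] [N diagram]]] [PP [P with] [NP [Det no] [N editor]]]]]
The span 'barked no bright bright diagram' is the VP node built by VP → V NP.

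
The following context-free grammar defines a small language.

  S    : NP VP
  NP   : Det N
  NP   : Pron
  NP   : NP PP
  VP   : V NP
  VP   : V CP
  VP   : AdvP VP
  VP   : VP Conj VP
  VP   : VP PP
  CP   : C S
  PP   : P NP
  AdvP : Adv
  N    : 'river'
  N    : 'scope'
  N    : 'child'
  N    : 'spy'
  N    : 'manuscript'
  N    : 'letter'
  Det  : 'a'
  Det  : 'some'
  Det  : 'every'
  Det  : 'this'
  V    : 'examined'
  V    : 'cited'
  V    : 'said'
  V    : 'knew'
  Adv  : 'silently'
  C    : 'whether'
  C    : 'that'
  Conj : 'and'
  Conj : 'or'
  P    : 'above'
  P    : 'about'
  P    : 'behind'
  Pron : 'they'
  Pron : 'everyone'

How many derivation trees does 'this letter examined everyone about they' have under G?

2

The two bracketings:
[S [NP [Det this] [N letter]] [VP [V examined] [NP [NP [Pron everyone]] [PP [P about] [NP [Pron they]]]]]]
[S [NP [Det this] [N letter]] [VP [VP [V examined] [NP [Pron everyone]]] [PP [P about] [NP [Pron they]]]]]
The difference turns on whether NP → NP PP is used at the relevant span, versus an alternative expansion of NP.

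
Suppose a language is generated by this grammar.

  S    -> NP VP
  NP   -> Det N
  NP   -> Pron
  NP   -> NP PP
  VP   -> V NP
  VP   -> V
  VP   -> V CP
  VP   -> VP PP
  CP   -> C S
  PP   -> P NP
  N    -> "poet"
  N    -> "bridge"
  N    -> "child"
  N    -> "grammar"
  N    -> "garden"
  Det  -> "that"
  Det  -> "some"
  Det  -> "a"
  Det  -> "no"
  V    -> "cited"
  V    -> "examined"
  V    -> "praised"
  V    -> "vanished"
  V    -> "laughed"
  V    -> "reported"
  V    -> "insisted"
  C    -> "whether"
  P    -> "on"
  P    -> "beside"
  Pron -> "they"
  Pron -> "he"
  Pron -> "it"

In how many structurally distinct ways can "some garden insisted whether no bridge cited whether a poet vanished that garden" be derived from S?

1

[S [NP [Det some] [N garden]] [VP [V insisted] [CP [C whether] [S [NP [Det no] [N bridge]] [VP [V cited] [CP [C whether] [S [NP [Det a] [N poet]] [VP [V vanished] [NP [Det that] [N garden]]]]]]]]]]
No rule offers an alternative attachment or grouping for any span, so this is the only derivation.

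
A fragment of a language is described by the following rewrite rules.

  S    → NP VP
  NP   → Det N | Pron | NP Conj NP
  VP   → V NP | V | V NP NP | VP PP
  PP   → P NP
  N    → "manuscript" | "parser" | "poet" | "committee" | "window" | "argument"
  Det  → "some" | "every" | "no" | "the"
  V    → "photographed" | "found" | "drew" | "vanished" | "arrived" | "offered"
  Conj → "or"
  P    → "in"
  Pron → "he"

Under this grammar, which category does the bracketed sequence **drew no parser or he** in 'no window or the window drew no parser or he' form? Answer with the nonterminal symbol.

S
  NP
    NP
      Det: no
      N: window
    Conj: or
    NP
      Det: the
      N: window
  VP
    V: drew
    NP
      NP
        Det: no
        N: parser
      Conj: or
      NP
        Pron: he
The span 'drew no parser or he' is the VP node built by VP → V NP.

VP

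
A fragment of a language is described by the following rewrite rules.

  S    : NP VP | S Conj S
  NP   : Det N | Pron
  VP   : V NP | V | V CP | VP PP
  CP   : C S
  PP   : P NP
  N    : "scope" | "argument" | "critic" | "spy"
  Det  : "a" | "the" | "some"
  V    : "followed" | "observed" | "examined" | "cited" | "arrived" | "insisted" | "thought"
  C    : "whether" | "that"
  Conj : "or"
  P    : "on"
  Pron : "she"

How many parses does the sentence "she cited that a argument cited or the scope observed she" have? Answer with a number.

The two bracketings:
[S [NP [Pron she]] [VP [V cited] [CP [C that] [S [S [NP [Det a] [N argument]] [VP [V cited]]] [Conj or] [S [NP [Det the] [N scope]] [VP [V observed] [NP [Pron she]]]]]]]]
[S [S [NP [Pron she]] [VP [V cited] [CP [C that] [S [NP [Det a] [N argument]] [VP [V cited]]]]]] [Conj or] [S [NP [Det the] [N scope]] [VP [V observed] [NP [Pron she]]]]]
The trees differ in how a recursive rule is bracketed over the same span.

2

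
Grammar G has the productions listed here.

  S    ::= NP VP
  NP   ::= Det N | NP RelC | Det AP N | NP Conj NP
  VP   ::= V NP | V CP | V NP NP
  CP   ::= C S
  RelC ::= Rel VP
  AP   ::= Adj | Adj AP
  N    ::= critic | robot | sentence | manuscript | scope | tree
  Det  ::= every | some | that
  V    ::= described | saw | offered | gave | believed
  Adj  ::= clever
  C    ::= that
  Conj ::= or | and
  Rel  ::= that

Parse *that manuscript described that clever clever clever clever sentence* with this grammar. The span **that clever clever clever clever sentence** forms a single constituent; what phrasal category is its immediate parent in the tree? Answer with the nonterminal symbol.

[S [NP [Det that] [N manuscript]] [VP [V described] [NP [Det that] [AP [Adj clever] [AP [Adj clever] [AP [Adj clever] [AP [Adj clever]]]]] [N sentence]]]]
The span 'that clever clever clever clever sentence' is the NP node built by NP → Det AP N.
Its mother is the VP built by VP → V NP.

VP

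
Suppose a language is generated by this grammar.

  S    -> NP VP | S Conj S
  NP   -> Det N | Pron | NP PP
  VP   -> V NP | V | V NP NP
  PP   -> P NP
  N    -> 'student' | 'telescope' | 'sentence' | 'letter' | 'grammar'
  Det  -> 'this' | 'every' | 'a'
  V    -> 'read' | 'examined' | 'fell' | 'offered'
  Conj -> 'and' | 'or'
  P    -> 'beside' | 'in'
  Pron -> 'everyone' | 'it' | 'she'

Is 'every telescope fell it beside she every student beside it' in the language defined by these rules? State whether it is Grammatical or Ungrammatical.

Grammatical

S
  NP
    Det: every
    N: telescope
  VP
    V: fell
    NP
      NP
        Pron: it
      PP
        P: beside
        NP
          Pron: she
    NP
      NP
        Det: every
        N: student
      PP
        P: beside
        NP
          Pron: it
Every word is introduced by a lexical rule and the phrasal rules combine the resulting categories into a single S.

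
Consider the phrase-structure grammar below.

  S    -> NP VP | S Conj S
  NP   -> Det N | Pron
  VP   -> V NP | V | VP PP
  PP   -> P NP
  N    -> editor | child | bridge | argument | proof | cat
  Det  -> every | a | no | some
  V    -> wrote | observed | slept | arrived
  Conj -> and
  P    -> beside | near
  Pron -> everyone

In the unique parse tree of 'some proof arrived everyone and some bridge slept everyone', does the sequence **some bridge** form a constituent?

[S [S [NP [Det some] [N proof]] [VP [V arrived] [NP [Pron everyone]]]] [Conj and] [S [NP [Det some] [N bridge]] [VP [V slept] [NP [Pron everyone]]]]]
The words 'some bridge' are exhaustively dominated by a single NP node (built by NP → Det N), so they form a constituent.

Yes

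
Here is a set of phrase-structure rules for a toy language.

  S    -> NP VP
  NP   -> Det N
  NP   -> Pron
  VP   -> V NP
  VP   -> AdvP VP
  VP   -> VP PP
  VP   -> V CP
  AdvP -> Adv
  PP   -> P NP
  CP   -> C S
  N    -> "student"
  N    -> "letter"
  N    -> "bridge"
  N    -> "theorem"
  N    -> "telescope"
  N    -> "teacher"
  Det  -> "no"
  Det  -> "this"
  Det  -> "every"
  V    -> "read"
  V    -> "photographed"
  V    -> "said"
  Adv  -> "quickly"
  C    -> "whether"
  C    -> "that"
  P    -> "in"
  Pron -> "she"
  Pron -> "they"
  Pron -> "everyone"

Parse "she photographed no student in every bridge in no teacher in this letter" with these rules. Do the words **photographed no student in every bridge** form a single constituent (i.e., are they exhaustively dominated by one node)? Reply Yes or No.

Yes

[S [NP [Pron she]] [VP [VP [VP [VP [V photographed] [NP [Det no] [N student]]] [PP [P in] [NP [Det every] [N bridge]]]] [PP [P in] [NP [Det no] [N teacher]]]] [PP [P in] [NP [Det this] [N letter]]]]]
The words 'photographed no student in every bridge' are exhaustively dominated by a single VP node (built by VP → VP PP), so they form a constituent.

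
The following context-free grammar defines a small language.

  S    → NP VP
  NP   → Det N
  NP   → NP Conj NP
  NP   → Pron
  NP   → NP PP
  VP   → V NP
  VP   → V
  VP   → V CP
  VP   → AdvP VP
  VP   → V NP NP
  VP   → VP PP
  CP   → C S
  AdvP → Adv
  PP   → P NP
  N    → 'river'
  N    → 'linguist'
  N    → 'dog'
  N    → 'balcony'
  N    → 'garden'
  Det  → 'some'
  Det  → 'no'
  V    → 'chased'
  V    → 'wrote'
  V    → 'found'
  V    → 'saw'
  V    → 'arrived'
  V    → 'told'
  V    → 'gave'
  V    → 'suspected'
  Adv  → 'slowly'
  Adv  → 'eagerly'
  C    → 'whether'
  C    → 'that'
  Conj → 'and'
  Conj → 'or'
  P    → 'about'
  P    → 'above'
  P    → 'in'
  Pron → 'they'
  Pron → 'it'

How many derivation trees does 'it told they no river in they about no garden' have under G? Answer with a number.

Two of the 5 distinct bracketings:
[S [NP [Pron it]] [VP [V told] [NP [Pron they]] [NP [NP [Det no] [N river]] [PP [P in] [NP [NP [Pron they]] [PP [P about] [NP [Det no] [N garden]]]]]]]]
[S [NP [Pron it]] [VP [V told] [NP [Pron they]] [NP [NP [NP [Det no] [N river]] [PP [P in] [NP [Pron they]]]] [PP [P about] [NP [Det no] [N garden]]]]]]
The trees differ in how a recursive rule is bracketed over the same span.

5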